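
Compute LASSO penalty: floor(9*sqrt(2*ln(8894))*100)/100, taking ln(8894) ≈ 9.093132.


ln(8894) ≈ 9.093132.
2*ln(n) ≈ 18.186264.
sqrt(2*ln(n)) ≈ sqrt(18.186264) ≈ 4.264536.
lambda ≈ 9*4.264536 = 38.380824.
floor(lambda*100)/100 = 38.38.

38.38


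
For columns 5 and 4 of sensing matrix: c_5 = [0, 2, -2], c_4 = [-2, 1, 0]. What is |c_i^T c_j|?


Inner product: 0*-2 + 2*1 + -2*0
Products: [0, 2, 0]
Sum = 2.
|dot| = 2.

2


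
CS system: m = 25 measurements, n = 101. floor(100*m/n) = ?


100*m/n = 100*25/101 ≈ 24.7525.
floor = 24.

24


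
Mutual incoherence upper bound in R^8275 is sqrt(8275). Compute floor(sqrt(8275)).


90^2 = 8100 <= 8275 < 8281 = 91^2, so 90 <= sqrt(8275) < 91.
floor(sqrt(8275)) = 90.

90


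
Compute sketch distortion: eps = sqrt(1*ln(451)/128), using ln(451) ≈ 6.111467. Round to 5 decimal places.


ln(451) ≈ 6.111467.
1*ln(N)/m ≈ 1*6.111467/128 ≈ 0.04774584.
eps = sqrt(0.04774584) ≈ 0.2185082 ≈ 0.21851.

0.21851


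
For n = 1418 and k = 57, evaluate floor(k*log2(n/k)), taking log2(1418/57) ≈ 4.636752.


log2(n/k) = log2(1418/57) ≈ 4.636752.
k*log2(n/k) ≈ 57*4.636752 = 264.294864.
floor(264.294864) = 264.

264


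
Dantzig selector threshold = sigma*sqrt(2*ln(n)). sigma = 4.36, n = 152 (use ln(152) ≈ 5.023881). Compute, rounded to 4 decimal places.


ln(152) ≈ 5.023881.
2*ln(n) ≈ 10.047762.
sqrt(2*ln(n)) ≈ sqrt(10.047762) ≈ 3.16982.
threshold ≈ 4.36*3.16982 = 13.8204152 ≈ 13.8204.

13.8204


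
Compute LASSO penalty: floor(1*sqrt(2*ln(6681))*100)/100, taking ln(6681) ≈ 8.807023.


ln(6681) ≈ 8.807023.
2*ln(n) ≈ 17.614046.
sqrt(2*ln(n)) ≈ sqrt(17.614046) ≈ 4.196909.
lambda ≈ 1*4.196909 = 4.196909.
floor(lambda*100)/100 = 4.19.

4.19


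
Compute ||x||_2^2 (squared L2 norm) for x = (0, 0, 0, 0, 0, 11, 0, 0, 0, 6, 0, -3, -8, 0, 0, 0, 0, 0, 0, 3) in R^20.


Non-zero entries: [(5, 11), (9, 6), (11, -3), (12, -8), (19, 3)]
Squares: [121, 36, 9, 64, 9]
||x||_2^2 = sum = 239.

239


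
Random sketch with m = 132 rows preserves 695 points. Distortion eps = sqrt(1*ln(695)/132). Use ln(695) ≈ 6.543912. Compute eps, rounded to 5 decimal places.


ln(695) ≈ 6.543912.
1*ln(N)/m ≈ 1*6.543912/132 ≈ 0.04957509.
eps = sqrt(0.04957509) ≈ 0.2226546 ≈ 0.22265.

0.22265


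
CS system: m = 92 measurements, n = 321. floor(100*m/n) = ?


100*m/n = 100*92/321 ≈ 28.6604.
floor = 28.

28


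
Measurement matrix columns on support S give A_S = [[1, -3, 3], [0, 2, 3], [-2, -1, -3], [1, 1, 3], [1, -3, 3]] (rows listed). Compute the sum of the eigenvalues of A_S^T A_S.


Sum of eigenvalues of A_S^T A_S = trace(A_S^T A_S) = sum of squared column norms of A_S.
A_S^T A_S diagonal: [7, 24, 45].
trace = 7 + 24 + 45 = 76.

76


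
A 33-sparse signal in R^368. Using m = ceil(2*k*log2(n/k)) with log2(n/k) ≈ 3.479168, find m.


log2(n/k) = log2(368/33) ≈ 3.479168.
2*k*log2(n/k) ≈ 2*33*3.479168 = 229.625088.
m = ceil(229.625088) = 230.

230


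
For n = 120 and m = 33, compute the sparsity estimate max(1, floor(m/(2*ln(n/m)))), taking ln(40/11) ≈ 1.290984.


n/m = 120/33 = 40/11.
ln(n/m) ≈ 1.290984.
2*ln(n/m) ≈ 2.581968.
m/(2*ln(n/m)) ≈ 33/2.581968 ≈ 12.7809.
floor = 12.
k_max = max(1, 12) = 12.

12


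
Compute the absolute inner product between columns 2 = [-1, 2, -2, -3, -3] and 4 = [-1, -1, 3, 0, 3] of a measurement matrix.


Inner product: -1*-1 + 2*-1 + -2*3 + -3*0 + -3*3
Products: [1, -2, -6, 0, -9]
Sum = -16.
|dot| = 16.

16


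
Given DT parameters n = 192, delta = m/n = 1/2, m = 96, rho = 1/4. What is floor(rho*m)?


m = 1/2*192 = 96.
rho = 1/4.
rho*m = 1/4*96 = 24.
k = floor(24) = 24.

24


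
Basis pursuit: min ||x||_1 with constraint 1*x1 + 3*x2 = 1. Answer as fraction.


Axis intercepts:
  x1 = 1, x2 = 0: L1 = 1
  x1 = 0, x2 = 1/3: L1 = 1/3
x* = (0, 1/3)
||x*||_1 = 1/3.

1/3


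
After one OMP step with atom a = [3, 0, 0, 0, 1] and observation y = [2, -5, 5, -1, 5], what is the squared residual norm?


a^T a = 10.
a^T y = 11.
coeff = 11/10 = 11/10.
||r||^2 = 679/10.

679/10


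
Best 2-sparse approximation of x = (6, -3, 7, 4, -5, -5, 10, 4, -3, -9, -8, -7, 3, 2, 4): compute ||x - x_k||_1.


Sorted |x_i| descending: [10, 9, 8, 7, 7, 6, 5, 5, 4, 4, 4, 3, 3, 3, 2]
Keep top 2: [10, 9]
Tail entries: [8, 7, 7, 6, 5, 5, 4, 4, 4, 3, 3, 3, 2]
L1 error = sum of tail = 61.

61


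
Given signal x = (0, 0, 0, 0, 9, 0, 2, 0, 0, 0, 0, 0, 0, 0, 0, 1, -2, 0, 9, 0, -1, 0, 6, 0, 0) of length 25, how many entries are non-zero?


Non-zero positions: [4, 6, 15, 16, 18, 20, 22].
Sparsity = 7.

7


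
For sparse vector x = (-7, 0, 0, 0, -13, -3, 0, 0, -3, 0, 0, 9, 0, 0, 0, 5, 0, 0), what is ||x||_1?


Non-zero entries: [(0, -7), (4, -13), (5, -3), (8, -3), (11, 9), (15, 5)]
Absolute values: [7, 13, 3, 3, 9, 5]
||x||_1 = sum = 40.

40


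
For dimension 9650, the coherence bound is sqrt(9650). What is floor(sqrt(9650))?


98^2 = 9604 <= 9650 < 9801 = 99^2, so 98 <= sqrt(9650) < 99.
floor(sqrt(9650)) = 98.

98


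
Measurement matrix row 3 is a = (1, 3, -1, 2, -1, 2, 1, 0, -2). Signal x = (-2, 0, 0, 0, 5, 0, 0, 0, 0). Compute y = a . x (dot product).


Non-zero terms: ['1*-2', '-1*5']
Products: [-2, -5]
y = sum = -7.

-7


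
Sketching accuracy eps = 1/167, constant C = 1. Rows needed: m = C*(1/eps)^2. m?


1/eps = 167.
(1/eps)^2 = 27889.
m = 1*27889 = 27889.

27889


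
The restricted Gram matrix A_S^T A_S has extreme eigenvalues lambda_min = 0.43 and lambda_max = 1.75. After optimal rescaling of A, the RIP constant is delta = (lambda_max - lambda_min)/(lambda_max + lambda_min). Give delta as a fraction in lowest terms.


lambda_max - lambda_min = 1.75 - 0.43 = 1.32.
lambda_max + lambda_min = 1.75 + 0.43 = 2.18.
delta = 1.32/2.18 = 132/218 = 66/109.

66/109


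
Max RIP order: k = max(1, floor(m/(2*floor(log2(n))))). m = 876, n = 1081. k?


floor(log2(1081)) = 10.
2*10 = 20.
m/(2*floor(log2(n))) = 876/20 ≈ 43.8.
floor = 43.
k = max(1, 43) = 43.

43


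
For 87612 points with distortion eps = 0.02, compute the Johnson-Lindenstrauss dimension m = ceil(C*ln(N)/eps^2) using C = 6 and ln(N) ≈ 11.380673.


ln(87612) ≈ 11.380673.
eps^2 = 0.02^2 = 0.0004.
C*ln(N)/eps^2 ≈ 6*11.380673/0.0004 ≈ 170710.095.
m = ceil(170710.095) = 170711.

170711


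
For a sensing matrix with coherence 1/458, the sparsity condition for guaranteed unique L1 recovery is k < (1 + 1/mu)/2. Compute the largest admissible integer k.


1/mu = 458.
1 + 1/mu = 459.
(1 + 1/mu)/2 = 229.5 is not an integer, so k_max = floor(229.5) = 229.

229


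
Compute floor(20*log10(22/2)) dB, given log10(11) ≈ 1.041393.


||x||/||e|| = 22/2 = 11.
log10(11) ≈ 1.041393.
20*log10(||x||/||e||) ≈ 20*1.041393 = 20.82786.
floor(20.82786) = 20.

20


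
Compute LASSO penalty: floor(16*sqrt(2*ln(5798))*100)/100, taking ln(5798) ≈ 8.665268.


ln(5798) ≈ 8.665268.
2*ln(n) ≈ 17.330536.
sqrt(2*ln(n)) ≈ sqrt(17.330536) ≈ 4.162996.
lambda ≈ 16*4.162996 = 66.607936.
floor(lambda*100)/100 = 66.60.

66.60


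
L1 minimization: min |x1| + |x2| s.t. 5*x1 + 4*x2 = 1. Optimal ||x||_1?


Axis intercepts:
  x1 = 1/5, x2 = 0: L1 = 1/5
  x1 = 0, x2 = 1/4: L1 = 1/4
x* = (1/5, 0)
||x*||_1 = 1/5.

1/5


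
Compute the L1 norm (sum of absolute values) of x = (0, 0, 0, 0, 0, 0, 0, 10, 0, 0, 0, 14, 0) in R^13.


Non-zero entries: [(7, 10), (11, 14)]
Absolute values: [10, 14]
||x||_1 = sum = 24.

24


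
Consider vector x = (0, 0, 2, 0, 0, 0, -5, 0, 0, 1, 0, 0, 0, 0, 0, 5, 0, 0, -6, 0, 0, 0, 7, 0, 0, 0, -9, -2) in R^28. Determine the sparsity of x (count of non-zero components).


Non-zero positions: [2, 6, 9, 15, 18, 22, 26, 27].
Sparsity = 8.

8


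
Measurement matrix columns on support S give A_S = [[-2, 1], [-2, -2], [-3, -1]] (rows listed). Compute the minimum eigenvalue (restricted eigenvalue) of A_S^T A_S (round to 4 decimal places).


A_S^T A_S = [[17, 5], [5, 6]].
trace = 23.
det = 77.
disc = trace^2 - 4*det = 529 - 4*77 = 221.
sqrt(221) ≈ 14.866069.
lam_min = (23 - sqrt(221))/2 ≈ (23 - 14.866069)/2 = 4.0669655 ≈ 4.0670.

4.0670


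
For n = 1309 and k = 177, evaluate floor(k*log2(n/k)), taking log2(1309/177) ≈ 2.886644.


log2(n/k) = log2(1309/177) ≈ 2.886644.
k*log2(n/k) ≈ 177*2.886644 = 510.935988.
floor(510.935988) = 510.

510


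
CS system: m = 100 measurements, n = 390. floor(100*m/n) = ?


100*m/n = 100*100/390 ≈ 25.641.
floor = 25.

25


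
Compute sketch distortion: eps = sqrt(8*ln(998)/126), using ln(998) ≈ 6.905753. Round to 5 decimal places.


ln(998) ≈ 6.905753.
8*ln(N)/m ≈ 8*6.905753/126 ≈ 0.43846051.
eps = sqrt(0.43846051) ≈ 0.6621635 ≈ 0.66216.

0.66216


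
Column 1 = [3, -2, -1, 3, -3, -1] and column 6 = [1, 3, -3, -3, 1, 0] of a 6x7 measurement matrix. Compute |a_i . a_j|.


Inner product: 3*1 + -2*3 + -1*-3 + 3*-3 + -3*1 + -1*0
Products: [3, -6, 3, -9, -3, 0]
Sum = -12.
|dot| = 12.

12


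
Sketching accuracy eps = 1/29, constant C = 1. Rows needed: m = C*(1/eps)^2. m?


1/eps = 29.
(1/eps)^2 = 841.
m = 1*841 = 841.

841


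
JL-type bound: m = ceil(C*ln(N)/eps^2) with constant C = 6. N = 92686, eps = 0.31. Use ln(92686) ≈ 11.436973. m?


ln(92686) ≈ 11.436973.
eps^2 = 0.31^2 = 0.0961.
C*ln(N)/eps^2 ≈ 6*11.436973/0.0961 ≈ 714.067.
m = ceil(714.067) = 715.

715


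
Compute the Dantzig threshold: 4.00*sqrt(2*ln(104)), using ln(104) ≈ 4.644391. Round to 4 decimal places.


ln(104) ≈ 4.644391.
2*ln(n) ≈ 9.288782.
sqrt(2*ln(n)) ≈ sqrt(9.288782) ≈ 3.04775.
threshold ≈ 4.00*3.04775 = 12.191 ≈ 12.1910.

12.1910


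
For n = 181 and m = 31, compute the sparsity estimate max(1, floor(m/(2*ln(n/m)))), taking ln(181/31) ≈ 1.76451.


n/m = 181/31.
ln(n/m) ≈ 1.76451.
2*ln(n/m) ≈ 3.52902.
m/(2*ln(n/m)) ≈ 31/3.52902 ≈ 8.7843.
floor = 8.
k_max = max(1, 8) = 8.

8


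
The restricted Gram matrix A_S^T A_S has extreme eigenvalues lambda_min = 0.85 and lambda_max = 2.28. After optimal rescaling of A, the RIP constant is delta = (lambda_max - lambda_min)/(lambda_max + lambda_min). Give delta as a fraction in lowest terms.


lambda_max - lambda_min = 2.28 - 0.85 = 1.43.
lambda_max + lambda_min = 2.28 + 0.85 = 3.13.
delta = 1.43/3.13 = 143/313.

143/313


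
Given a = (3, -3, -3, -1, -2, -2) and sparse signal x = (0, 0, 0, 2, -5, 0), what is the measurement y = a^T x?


Non-zero terms: ['-1*2', '-2*-5']
Products: [-2, 10]
y = sum = 8.

8


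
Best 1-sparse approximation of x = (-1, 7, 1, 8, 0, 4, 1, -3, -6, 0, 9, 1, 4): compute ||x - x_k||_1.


Sorted |x_i| descending: [9, 8, 7, 6, 4, 4, 3, 1, 1, 1, 1, 0, 0]
Keep top 1: [9]
Tail entries: [8, 7, 6, 4, 4, 3, 1, 1, 1, 1, 0, 0]
L1 error = sum of tail = 36.

36


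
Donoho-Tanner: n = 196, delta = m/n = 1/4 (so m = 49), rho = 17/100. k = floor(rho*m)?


m = 1/4*196 = 49.
rho = 17/100.
rho*m = 17/100*49 = 8.33.
k = floor(8.33) = 8.

8


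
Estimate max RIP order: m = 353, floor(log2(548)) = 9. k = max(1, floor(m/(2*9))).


floor(log2(548)) = 9.
2*9 = 18.
m/(2*floor(log2(n))) = 353/18 ≈ 19.6111.
floor = 19.
k = max(1, 19) = 19.

19


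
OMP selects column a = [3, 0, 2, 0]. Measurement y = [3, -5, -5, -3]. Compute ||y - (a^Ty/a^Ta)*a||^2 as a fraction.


a^T a = 13.
a^T y = -1.
coeff = -1/13 = -1/13.
||r||^2 = 883/13.

883/13


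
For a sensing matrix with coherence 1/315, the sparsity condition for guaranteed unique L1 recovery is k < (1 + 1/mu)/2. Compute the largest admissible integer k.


1/mu = 315.
1 + 1/mu = 316.
(1 + 1/mu)/2 = 158 is an integer and the inequality is strict, so k_max = 158 - 1 = 157.

157


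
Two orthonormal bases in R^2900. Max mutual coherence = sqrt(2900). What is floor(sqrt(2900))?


53^2 = 2809 <= 2900 < 2916 = 54^2, so 53 <= sqrt(2900) < 54.
floor(sqrt(2900)) = 53.

53


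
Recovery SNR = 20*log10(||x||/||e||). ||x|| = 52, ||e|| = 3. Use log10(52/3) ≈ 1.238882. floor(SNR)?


||x||/||e|| = 52/3.
log10(52/3) ≈ 1.238882.
20*log10(||x||/||e||) ≈ 20*1.238882 = 24.77764.
floor(24.77764) = 24.

24


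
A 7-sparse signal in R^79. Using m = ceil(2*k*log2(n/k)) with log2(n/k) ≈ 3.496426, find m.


log2(n/k) = log2(79/7) ≈ 3.496426.
2*k*log2(n/k) ≈ 2*7*3.496426 = 48.949964.
m = ceil(48.949964) = 49.

49


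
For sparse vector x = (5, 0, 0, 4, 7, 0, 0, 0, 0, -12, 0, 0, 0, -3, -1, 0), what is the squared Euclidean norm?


Non-zero entries: [(0, 5), (3, 4), (4, 7), (9, -12), (13, -3), (14, -1)]
Squares: [25, 16, 49, 144, 9, 1]
||x||_2^2 = sum = 244.

244


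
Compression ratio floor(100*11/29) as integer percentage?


100*m/n = 100*11/29 ≈ 37.931.
floor = 37.

37


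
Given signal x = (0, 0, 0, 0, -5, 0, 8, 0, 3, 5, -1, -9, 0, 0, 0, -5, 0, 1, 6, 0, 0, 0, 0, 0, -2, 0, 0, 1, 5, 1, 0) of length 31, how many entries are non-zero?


Non-zero positions: [4, 6, 8, 9, 10, 11, 15, 17, 18, 24, 27, 28, 29].
Sparsity = 13.

13


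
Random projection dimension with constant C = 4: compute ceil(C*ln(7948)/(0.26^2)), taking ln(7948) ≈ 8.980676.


ln(7948) ≈ 8.980676.
eps^2 = 0.26^2 = 0.0676.
C*ln(N)/eps^2 ≈ 4*8.980676/0.0676 ≈ 531.4009.
m = ceil(531.4009) = 532.

532


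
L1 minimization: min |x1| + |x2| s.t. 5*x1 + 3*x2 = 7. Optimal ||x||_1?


Axis intercepts:
  x1 = 7/5, x2 = 0: L1 = 7/5
  x1 = 0, x2 = 7/3: L1 = 7/3
x* = (7/5, 0)
||x*||_1 = 7/5.

7/5


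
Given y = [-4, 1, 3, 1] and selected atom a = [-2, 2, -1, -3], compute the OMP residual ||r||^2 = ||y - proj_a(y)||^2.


a^T a = 18.
a^T y = 4.
coeff = 4/18 = 2/9.
||r||^2 = 235/9.

235/9


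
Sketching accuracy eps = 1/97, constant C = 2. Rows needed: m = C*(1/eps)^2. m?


1/eps = 97.
(1/eps)^2 = 9409.
m = 2*9409 = 18818.

18818


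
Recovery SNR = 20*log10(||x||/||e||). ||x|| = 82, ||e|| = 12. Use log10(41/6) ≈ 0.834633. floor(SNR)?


||x||/||e|| = 82/12 = 41/6.
log10(41/6) ≈ 0.834633.
20*log10(||x||/||e||) ≈ 20*0.834633 = 16.69266.
floor(16.69266) = 16.

16


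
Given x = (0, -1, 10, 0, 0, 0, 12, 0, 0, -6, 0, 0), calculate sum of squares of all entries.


Non-zero entries: [(1, -1), (2, 10), (6, 12), (9, -6)]
Squares: [1, 100, 144, 36]
||x||_2^2 = sum = 281.

281


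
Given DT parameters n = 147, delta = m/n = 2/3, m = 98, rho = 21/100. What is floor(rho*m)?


m = 2/3*147 = 98.
rho = 21/100.
rho*m = 21/100*98 = 20.58.
k = floor(20.58) = 20.

20


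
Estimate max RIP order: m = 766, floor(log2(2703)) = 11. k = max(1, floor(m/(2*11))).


floor(log2(2703)) = 11.
2*11 = 22.
m/(2*floor(log2(n))) = 766/22 ≈ 34.8182.
floor = 34.
k = max(1, 34) = 34.

34


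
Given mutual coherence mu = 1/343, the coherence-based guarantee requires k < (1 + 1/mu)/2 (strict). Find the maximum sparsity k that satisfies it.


1/mu = 343.
1 + 1/mu = 344.
(1 + 1/mu)/2 = 172 is an integer and the inequality is strict, so k_max = 172 - 1 = 171.

171


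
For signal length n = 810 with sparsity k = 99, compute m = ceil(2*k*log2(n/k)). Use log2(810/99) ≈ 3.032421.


log2(n/k) = log2(810/99) ≈ 3.032421.
2*k*log2(n/k) ≈ 2*99*3.032421 = 600.419358.
m = ceil(600.419358) = 601.

601


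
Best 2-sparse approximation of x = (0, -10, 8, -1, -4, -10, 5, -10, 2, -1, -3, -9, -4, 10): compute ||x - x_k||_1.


Sorted |x_i| descending: [10, 10, 10, 10, 9, 8, 5, 4, 4, 3, 2, 1, 1, 0]
Keep top 2: [10, 10]
Tail entries: [10, 10, 9, 8, 5, 4, 4, 3, 2, 1, 1, 0]
L1 error = sum of tail = 57.

57


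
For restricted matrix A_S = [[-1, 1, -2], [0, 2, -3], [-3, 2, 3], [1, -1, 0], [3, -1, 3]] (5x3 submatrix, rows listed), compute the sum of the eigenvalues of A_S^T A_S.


Sum of eigenvalues of A_S^T A_S = trace(A_S^T A_S) = sum of squared column norms of A_S.
A_S^T A_S diagonal: [20, 11, 31].
trace = 20 + 11 + 31 = 62.

62


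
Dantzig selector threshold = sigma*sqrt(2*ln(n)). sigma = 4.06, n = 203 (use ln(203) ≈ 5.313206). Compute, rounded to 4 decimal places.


ln(203) ≈ 5.313206.
2*ln(n) ≈ 10.626412.
sqrt(2*ln(n)) ≈ sqrt(10.626412) ≈ 3.259818.
threshold ≈ 4.06*3.259818 = 13.23486108 ≈ 13.2349.

13.2349


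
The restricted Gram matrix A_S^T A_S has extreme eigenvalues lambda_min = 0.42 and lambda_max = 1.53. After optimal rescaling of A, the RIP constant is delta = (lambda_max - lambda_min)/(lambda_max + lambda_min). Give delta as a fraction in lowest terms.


lambda_max - lambda_min = 1.53 - 0.42 = 1.11.
lambda_max + lambda_min = 1.53 + 0.42 = 1.95.
delta = 1.11/1.95 = 111/195 = 37/65.

37/65


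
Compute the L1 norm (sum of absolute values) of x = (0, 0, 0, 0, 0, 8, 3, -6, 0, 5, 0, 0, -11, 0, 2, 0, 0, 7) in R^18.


Non-zero entries: [(5, 8), (6, 3), (7, -6), (9, 5), (12, -11), (14, 2), (17, 7)]
Absolute values: [8, 3, 6, 5, 11, 2, 7]
||x||_1 = sum = 42.

42


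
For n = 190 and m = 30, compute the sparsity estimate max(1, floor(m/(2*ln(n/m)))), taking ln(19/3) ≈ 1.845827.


n/m = 190/30 = 19/3.
ln(n/m) ≈ 1.845827.
2*ln(n/m) ≈ 3.691654.
m/(2*ln(n/m)) ≈ 30/3.691654 ≈ 8.1264.
floor = 8.
k_max = max(1, 8) = 8.

8


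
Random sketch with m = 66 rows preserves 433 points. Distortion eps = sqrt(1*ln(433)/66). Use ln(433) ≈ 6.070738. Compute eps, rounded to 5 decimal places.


ln(433) ≈ 6.070738.
1*ln(N)/m ≈ 1*6.070738/66 ≈ 0.09198088.
eps = sqrt(0.09198088) ≈ 0.3032835 ≈ 0.30328.

0.30328


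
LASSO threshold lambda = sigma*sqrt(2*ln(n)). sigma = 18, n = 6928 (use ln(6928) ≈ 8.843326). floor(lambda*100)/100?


ln(6928) ≈ 8.843326.
2*ln(n) ≈ 17.686652.
sqrt(2*ln(n)) ≈ sqrt(17.686652) ≈ 4.20555.
lambda ≈ 18*4.20555 = 75.6999.
floor(lambda*100)/100 = 75.69.

75.69


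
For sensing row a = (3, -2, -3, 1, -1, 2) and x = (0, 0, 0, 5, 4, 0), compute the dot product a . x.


Non-zero terms: ['1*5', '-1*4']
Products: [5, -4]
y = sum = 1.

1


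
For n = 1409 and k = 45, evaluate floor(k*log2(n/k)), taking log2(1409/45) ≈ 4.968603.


log2(n/k) = log2(1409/45) ≈ 4.968603.
k*log2(n/k) ≈ 45*4.968603 = 223.587135.
floor(223.587135) = 223.

223


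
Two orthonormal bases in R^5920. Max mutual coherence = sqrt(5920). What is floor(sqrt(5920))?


76^2 = 5776 <= 5920 < 5929 = 77^2, so 76 <= sqrt(5920) < 77.
floor(sqrt(5920)) = 76.

76


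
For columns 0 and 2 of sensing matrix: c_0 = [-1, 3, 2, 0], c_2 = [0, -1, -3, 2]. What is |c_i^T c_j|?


Inner product: -1*0 + 3*-1 + 2*-3 + 0*2
Products: [0, -3, -6, 0]
Sum = -9.
|dot| = 9.

9


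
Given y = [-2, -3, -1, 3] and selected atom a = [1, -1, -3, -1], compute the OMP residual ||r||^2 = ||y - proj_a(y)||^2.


a^T a = 12.
a^T y = 1.
coeff = 1/12 = 1/12.
||r||^2 = 275/12.

275/12


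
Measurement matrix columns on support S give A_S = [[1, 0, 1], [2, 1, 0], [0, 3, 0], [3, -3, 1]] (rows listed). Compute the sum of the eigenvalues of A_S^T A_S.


Sum of eigenvalues of A_S^T A_S = trace(A_S^T A_S) = sum of squared column norms of A_S.
A_S^T A_S diagonal: [14, 19, 2].
trace = 14 + 19 + 2 = 35.

35


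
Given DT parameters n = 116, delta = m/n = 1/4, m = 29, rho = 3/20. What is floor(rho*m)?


m = 1/4*116 = 29.
rho = 3/20.
rho*m = 3/20*29 = 4.35.
k = floor(4.35) = 4.

4


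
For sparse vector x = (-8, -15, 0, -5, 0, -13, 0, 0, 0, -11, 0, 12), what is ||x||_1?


Non-zero entries: [(0, -8), (1, -15), (3, -5), (5, -13), (9, -11), (11, 12)]
Absolute values: [8, 15, 5, 13, 11, 12]
||x||_1 = sum = 64.

64


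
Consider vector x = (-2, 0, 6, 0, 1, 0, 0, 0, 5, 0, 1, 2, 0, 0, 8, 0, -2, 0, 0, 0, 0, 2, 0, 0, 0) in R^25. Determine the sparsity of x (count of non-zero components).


Non-zero positions: [0, 2, 4, 8, 10, 11, 14, 16, 21].
Sparsity = 9.

9


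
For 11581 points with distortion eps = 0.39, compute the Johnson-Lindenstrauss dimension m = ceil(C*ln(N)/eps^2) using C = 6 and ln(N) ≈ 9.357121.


ln(11581) ≈ 9.357121.
eps^2 = 0.39^2 = 0.1521.
C*ln(N)/eps^2 ≈ 6*9.357121/0.1521 ≈ 369.1172.
m = ceil(369.1172) = 370.

370


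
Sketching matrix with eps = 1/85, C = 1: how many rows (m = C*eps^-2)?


1/eps = 85.
(1/eps)^2 = 7225.
m = 1*7225 = 7225.

7225


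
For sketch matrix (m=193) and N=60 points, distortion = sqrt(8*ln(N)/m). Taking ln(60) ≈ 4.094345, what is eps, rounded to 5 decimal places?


ln(60) ≈ 4.094345.
8*ln(N)/m ≈ 8*4.094345/193 ≈ 0.16971378.
eps = sqrt(0.16971378) ≈ 0.4119633 ≈ 0.41196.

0.41196


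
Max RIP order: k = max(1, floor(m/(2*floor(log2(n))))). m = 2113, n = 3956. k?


floor(log2(3956)) = 11.
2*11 = 22.
m/(2*floor(log2(n))) = 2113/22 ≈ 96.0455.
floor = 96.
k = max(1, 96) = 96.

96


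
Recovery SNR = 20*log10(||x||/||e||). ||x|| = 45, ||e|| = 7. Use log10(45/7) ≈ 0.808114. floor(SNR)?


||x||/||e|| = 45/7.
log10(45/7) ≈ 0.808114.
20*log10(||x||/||e||) ≈ 20*0.808114 = 16.16228.
floor(16.16228) = 16.

16


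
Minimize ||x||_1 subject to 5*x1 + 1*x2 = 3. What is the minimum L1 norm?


Axis intercepts:
  x1 = 3/5, x2 = 0: L1 = 3/5
  x1 = 0, x2 = 3: L1 = 3
x* = (3/5, 0)
||x*||_1 = 3/5.

3/5


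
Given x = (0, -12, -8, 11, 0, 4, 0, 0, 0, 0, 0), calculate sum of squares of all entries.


Non-zero entries: [(1, -12), (2, -8), (3, 11), (5, 4)]
Squares: [144, 64, 121, 16]
||x||_2^2 = sum = 345.

345


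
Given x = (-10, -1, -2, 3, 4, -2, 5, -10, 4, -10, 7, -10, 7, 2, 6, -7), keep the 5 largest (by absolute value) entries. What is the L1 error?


Sorted |x_i| descending: [10, 10, 10, 10, 7, 7, 7, 6, 5, 4, 4, 3, 2, 2, 2, 1]
Keep top 5: [10, 10, 10, 10, 7]
Tail entries: [7, 7, 6, 5, 4, 4, 3, 2, 2, 2, 1]
L1 error = sum of tail = 43.

43


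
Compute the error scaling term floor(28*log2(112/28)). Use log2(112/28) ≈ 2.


log2(n/k) = log2(112/28) ≈ 2.
k*log2(n/k) ≈ 28*2 = 56.
floor(56) = 56.

56


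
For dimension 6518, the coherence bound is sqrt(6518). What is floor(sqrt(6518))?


80^2 = 6400 <= 6518 < 6561 = 81^2, so 80 <= sqrt(6518) < 81.
floor(sqrt(6518)) = 80.

80


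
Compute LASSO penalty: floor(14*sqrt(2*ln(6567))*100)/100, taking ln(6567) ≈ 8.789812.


ln(6567) ≈ 8.789812.
2*ln(n) ≈ 17.579624.
sqrt(2*ln(n)) ≈ sqrt(17.579624) ≈ 4.192806.
lambda ≈ 14*4.192806 = 58.699284.
floor(lambda*100)/100 = 58.69.

58.69


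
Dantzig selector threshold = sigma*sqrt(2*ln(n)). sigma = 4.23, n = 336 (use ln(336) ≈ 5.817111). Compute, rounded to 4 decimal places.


ln(336) ≈ 5.817111.
2*ln(n) ≈ 11.634222.
sqrt(2*ln(n)) ≈ sqrt(11.634222) ≈ 3.410898.
threshold ≈ 4.23*3.410898 = 14.42809854 ≈ 14.4281.

14.4281


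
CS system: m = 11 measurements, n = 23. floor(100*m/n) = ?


100*m/n = 100*11/23 ≈ 47.8261.
floor = 47.

47


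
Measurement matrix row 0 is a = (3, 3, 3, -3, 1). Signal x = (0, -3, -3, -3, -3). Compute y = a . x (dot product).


Non-zero terms: ['3*-3', '3*-3', '-3*-3', '1*-3']
Products: [-9, -9, 9, -3]
y = sum = -12.

-12


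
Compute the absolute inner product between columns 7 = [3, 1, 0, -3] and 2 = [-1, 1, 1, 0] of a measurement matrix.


Inner product: 3*-1 + 1*1 + 0*1 + -3*0
Products: [-3, 1, 0, 0]
Sum = -2.
|dot| = 2.

2


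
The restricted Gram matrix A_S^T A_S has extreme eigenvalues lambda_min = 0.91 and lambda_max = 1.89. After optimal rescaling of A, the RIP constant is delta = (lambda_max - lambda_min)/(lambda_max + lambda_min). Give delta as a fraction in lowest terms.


lambda_max - lambda_min = 1.89 - 0.91 = 0.98.
lambda_max + lambda_min = 1.89 + 0.91 = 2.80.
delta = 0.98/2.80 = 98/280 = 7/20.

7/20


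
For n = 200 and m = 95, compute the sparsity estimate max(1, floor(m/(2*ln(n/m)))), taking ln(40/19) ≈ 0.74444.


n/m = 200/95 = 40/19.
ln(n/m) ≈ 0.74444.
2*ln(n/m) ≈ 1.48888.
m/(2*ln(n/m)) ≈ 95/1.48888 ≈ 63.8064.
floor = 63.
k_max = max(1, 63) = 63.

63


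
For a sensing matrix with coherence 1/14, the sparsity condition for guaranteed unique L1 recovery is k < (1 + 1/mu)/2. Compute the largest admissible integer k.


1/mu = 14.
1 + 1/mu = 15.
(1 + 1/mu)/2 = 7.5 is not an integer, so k_max = floor(7.5) = 7.

7


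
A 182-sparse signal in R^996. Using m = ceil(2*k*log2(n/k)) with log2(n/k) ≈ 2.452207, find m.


log2(n/k) = log2(996/182) ≈ 2.452207.
2*k*log2(n/k) ≈ 2*182*2.452207 = 892.603348.
m = ceil(892.603348) = 893.

893


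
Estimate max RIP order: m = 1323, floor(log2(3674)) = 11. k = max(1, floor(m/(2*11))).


floor(log2(3674)) = 11.
2*11 = 22.
m/(2*floor(log2(n))) = 1323/22 ≈ 60.1364.
floor = 60.
k = max(1, 60) = 60.

60


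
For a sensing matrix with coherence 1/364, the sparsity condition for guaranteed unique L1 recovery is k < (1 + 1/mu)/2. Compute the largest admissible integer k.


1/mu = 364.
1 + 1/mu = 365.
(1 + 1/mu)/2 = 182.5 is not an integer, so k_max = floor(182.5) = 182.

182


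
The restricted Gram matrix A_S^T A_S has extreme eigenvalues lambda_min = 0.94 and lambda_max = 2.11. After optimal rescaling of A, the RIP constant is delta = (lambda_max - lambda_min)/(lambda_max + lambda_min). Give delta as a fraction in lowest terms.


lambda_max - lambda_min = 2.11 - 0.94 = 1.17.
lambda_max + lambda_min = 2.11 + 0.94 = 3.05.
delta = 1.17/3.05 = 117/305.

117/305


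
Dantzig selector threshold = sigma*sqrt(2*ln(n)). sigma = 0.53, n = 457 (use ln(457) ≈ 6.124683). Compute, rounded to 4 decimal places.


ln(457) ≈ 6.124683.
2*ln(n) ≈ 12.249366.
sqrt(2*ln(n)) ≈ sqrt(12.249366) ≈ 3.499909.
threshold ≈ 0.53*3.499909 = 1.85495177 ≈ 1.8550.

1.8550


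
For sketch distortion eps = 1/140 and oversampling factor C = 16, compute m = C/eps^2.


1/eps = 140.
(1/eps)^2 = 19600.
m = 16*19600 = 313600.

313600


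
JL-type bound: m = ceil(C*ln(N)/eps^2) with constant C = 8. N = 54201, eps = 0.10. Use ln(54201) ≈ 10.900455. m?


ln(54201) ≈ 10.900455.
eps^2 = 0.10^2 = 0.01.
C*ln(N)/eps^2 ≈ 8*10.900455/0.01 ≈ 8720.364.
m = ceil(8720.364) = 8721.

8721


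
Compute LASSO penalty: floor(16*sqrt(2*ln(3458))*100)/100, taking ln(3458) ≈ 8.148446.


ln(3458) ≈ 8.148446.
2*ln(n) ≈ 16.296892.
sqrt(2*ln(n)) ≈ sqrt(16.296892) ≈ 4.036941.
lambda ≈ 16*4.036941 = 64.591056.
floor(lambda*100)/100 = 64.59.

64.59


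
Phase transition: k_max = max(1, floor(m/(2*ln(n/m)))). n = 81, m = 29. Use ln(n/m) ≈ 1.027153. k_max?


n/m = 81/29.
ln(n/m) ≈ 1.027153.
2*ln(n/m) ≈ 2.054306.
m/(2*ln(n/m)) ≈ 29/2.054306 ≈ 14.1167.
floor = 14.
k_max = max(1, 14) = 14.

14


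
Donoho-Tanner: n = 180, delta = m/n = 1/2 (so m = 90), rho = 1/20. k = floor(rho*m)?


m = 1/2*180 = 90.
rho = 1/20.
rho*m = 1/20*90 = 4.5.
k = floor(4.5) = 4.

4


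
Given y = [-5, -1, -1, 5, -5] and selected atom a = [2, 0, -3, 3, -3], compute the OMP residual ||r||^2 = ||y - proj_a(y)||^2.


a^T a = 31.
a^T y = 23.
coeff = 23/31 = 23/31.
||r||^2 = 1858/31.

1858/31


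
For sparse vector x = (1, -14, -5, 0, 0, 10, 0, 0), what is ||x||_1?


Non-zero entries: [(0, 1), (1, -14), (2, -5), (5, 10)]
Absolute values: [1, 14, 5, 10]
||x||_1 = sum = 30.

30


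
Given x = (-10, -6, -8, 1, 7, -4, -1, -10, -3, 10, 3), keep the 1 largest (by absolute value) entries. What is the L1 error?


Sorted |x_i| descending: [10, 10, 10, 8, 7, 6, 4, 3, 3, 1, 1]
Keep top 1: [10]
Tail entries: [10, 10, 8, 7, 6, 4, 3, 3, 1, 1]
L1 error = sum of tail = 53.

53


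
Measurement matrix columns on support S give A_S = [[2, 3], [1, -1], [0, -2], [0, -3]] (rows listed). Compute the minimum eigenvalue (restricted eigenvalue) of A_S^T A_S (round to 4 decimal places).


A_S^T A_S = [[5, 5], [5, 23]].
trace = 28.
det = 90.
disc = trace^2 - 4*det = 784 - 4*90 = 424.
sqrt(424) ≈ 20.591260.
lam_min = (28 - sqrt(424))/2 ≈ (28 - 20.591260)/2 = 3.70437 ≈ 3.7044.

3.7044


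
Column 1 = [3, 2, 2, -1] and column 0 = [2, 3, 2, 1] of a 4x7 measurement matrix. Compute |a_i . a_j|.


Inner product: 3*2 + 2*3 + 2*2 + -1*1
Products: [6, 6, 4, -1]
Sum = 15.
|dot| = 15.

15


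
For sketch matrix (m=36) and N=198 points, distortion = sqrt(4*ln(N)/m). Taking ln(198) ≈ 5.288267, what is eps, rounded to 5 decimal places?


ln(198) ≈ 5.288267.
4*ln(N)/m ≈ 4*5.288267/36 ≈ 0.58758522.
eps = sqrt(0.58758522) ≈ 0.7665411 ≈ 0.76654.

0.76654


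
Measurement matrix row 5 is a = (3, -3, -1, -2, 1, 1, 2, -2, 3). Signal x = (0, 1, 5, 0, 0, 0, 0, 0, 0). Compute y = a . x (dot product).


Non-zero terms: ['-3*1', '-1*5']
Products: [-3, -5]
y = sum = -8.

-8


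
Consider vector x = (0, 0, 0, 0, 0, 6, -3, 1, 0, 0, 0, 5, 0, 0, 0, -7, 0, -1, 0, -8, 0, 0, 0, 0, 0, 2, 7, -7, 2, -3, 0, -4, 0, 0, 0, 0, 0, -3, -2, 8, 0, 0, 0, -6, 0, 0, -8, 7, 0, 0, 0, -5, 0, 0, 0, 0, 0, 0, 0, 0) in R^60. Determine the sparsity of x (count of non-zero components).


Non-zero positions: [5, 6, 7, 11, 15, 17, 19, 25, 26, 27, 28, 29, 31, 37, 38, 39, 43, 46, 47, 51].
Sparsity = 20.

20


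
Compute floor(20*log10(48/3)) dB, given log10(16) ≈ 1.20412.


||x||/||e|| = 48/3 = 16.
log10(16) ≈ 1.20412.
20*log10(||x||/||e||) ≈ 20*1.20412 = 24.0824.
floor(24.0824) = 24.

24


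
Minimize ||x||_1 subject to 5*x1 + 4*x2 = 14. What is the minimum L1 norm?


Axis intercepts:
  x1 = 14/5, x2 = 0: L1 = 14/5
  x1 = 0, x2 = 7/2: L1 = 7/2
x* = (14/5, 0)
||x*||_1 = 14/5.

14/5


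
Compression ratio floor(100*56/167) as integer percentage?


100*m/n = 100*56/167 ≈ 33.5329.
floor = 33.

33


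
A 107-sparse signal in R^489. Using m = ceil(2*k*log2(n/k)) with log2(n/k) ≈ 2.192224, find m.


log2(n/k) = log2(489/107) ≈ 2.192224.
2*k*log2(n/k) ≈ 2*107*2.192224 = 469.135936.
m = ceil(469.135936) = 470.

470


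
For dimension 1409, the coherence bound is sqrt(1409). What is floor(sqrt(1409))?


37^2 = 1369 <= 1409 < 1444 = 38^2, so 37 <= sqrt(1409) < 38.
floor(sqrt(1409)) = 37.

37


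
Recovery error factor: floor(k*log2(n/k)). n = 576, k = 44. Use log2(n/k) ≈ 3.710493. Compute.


log2(n/k) = log2(576/44) ≈ 3.710493.
k*log2(n/k) ≈ 44*3.710493 = 163.261692.
floor(163.261692) = 163.

163


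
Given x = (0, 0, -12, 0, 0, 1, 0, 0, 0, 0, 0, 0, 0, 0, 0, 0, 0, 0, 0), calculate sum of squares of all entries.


Non-zero entries: [(2, -12), (5, 1)]
Squares: [144, 1]
||x||_2^2 = sum = 145.

145


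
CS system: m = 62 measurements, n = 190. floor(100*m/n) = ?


100*m/n = 100*62/190 ≈ 32.6316.
floor = 32.

32


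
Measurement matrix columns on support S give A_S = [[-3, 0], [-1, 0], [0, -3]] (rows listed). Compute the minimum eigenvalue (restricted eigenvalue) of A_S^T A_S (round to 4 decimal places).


A_S^T A_S = [[10, 0], [0, 9]].
trace = 19.
det = 90.
disc = trace^2 - 4*det = 361 - 4*90 = 1.
sqrt(1) = 1.
lam_min = (19 - 1)/2 = 9 = 9.0000.

9.0000


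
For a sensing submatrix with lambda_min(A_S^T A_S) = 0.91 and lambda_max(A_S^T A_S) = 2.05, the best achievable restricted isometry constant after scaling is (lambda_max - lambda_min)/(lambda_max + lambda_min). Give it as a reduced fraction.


lambda_max - lambda_min = 2.05 - 0.91 = 1.14.
lambda_max + lambda_min = 2.05 + 0.91 = 2.96.
delta = 1.14/2.96 = 114/296 = 57/148.

57/148


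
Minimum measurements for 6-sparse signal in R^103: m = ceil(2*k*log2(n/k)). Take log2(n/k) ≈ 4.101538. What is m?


log2(n/k) = log2(103/6) ≈ 4.101538.
2*k*log2(n/k) ≈ 2*6*4.101538 = 49.218456.
m = ceil(49.218456) = 50.

50


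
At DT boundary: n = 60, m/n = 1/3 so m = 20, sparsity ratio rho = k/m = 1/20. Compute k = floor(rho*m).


m = 1/3*60 = 20.
rho = 1/20.
rho*m = 1/20*20 = 1.
k = floor(1) = 1.

1


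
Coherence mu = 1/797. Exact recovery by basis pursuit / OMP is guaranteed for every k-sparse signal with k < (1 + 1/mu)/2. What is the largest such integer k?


1/mu = 797.
1 + 1/mu = 798.
(1 + 1/mu)/2 = 399 is an integer and the inequality is strict, so k_max = 399 - 1 = 398.

398


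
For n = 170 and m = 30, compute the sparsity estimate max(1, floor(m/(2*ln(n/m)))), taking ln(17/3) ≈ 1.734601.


n/m = 170/30 = 17/3.
ln(n/m) ≈ 1.734601.
2*ln(n/m) ≈ 3.469202.
m/(2*ln(n/m)) ≈ 30/3.469202 ≈ 8.6475.
floor = 8.
k_max = max(1, 8) = 8.

8


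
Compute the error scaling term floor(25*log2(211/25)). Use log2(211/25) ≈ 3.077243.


log2(n/k) = log2(211/25) ≈ 3.077243.
k*log2(n/k) ≈ 25*3.077243 = 76.931075.
floor(76.931075) = 76.

76


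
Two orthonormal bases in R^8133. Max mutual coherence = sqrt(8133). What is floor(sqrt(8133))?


90^2 = 8100 <= 8133 < 8281 = 91^2, so 90 <= sqrt(8133) < 91.
floor(sqrt(8133)) = 90.

90


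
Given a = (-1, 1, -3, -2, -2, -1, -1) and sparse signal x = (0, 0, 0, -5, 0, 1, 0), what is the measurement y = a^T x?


Non-zero terms: ['-2*-5', '-1*1']
Products: [10, -1]
y = sum = 9.

9


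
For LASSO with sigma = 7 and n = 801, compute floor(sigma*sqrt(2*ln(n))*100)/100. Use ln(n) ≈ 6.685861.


ln(801) ≈ 6.685861.
2*ln(n) ≈ 13.371722.
sqrt(2*ln(n)) ≈ sqrt(13.371722) ≈ 3.656737.
lambda ≈ 7*3.656737 = 25.597159.
floor(lambda*100)/100 = 25.59.

25.59


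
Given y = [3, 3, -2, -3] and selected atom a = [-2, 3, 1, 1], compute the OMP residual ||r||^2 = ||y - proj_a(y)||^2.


a^T a = 15.
a^T y = -2.
coeff = -2/15 = -2/15.
||r||^2 = 461/15.

461/15


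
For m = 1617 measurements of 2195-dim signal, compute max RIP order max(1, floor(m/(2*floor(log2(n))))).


floor(log2(2195)) = 11.
2*11 = 22.
m/(2*floor(log2(n))) = 1617/22 ≈ 73.5.
floor = 73.
k = max(1, 73) = 73.

73


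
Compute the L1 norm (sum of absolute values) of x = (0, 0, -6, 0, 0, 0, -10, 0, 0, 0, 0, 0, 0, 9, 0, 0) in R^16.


Non-zero entries: [(2, -6), (6, -10), (13, 9)]
Absolute values: [6, 10, 9]
||x||_1 = sum = 25.

25


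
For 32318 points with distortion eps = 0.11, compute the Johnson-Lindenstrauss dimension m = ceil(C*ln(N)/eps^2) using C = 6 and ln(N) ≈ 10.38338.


ln(32318) ≈ 10.38338.
eps^2 = 0.11^2 = 0.0121.
C*ln(N)/eps^2 ≈ 6*10.38338/0.0121 ≈ 5148.7835.
m = ceil(5148.7835) = 5149.

5149


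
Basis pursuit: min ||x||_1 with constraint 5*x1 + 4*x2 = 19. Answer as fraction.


Axis intercepts:
  x1 = 19/5, x2 = 0: L1 = 19/5
  x1 = 0, x2 = 19/4: L1 = 19/4
x* = (19/5, 0)
||x*||_1 = 19/5.

19/5


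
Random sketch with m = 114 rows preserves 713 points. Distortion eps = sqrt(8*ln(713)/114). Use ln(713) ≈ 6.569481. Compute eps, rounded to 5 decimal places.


ln(713) ≈ 6.569481.
8*ln(N)/m ≈ 8*6.569481/114 ≈ 0.46101621.
eps = sqrt(0.46101621) ≈ 0.6789817 ≈ 0.67898.

0.67898


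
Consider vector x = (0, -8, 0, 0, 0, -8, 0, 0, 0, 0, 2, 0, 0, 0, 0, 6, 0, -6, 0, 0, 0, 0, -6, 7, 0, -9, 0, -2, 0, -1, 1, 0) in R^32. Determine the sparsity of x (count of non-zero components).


Non-zero positions: [1, 5, 10, 15, 17, 22, 23, 25, 27, 29, 30].
Sparsity = 11.

11


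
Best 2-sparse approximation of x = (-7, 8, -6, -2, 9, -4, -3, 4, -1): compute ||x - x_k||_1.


Sorted |x_i| descending: [9, 8, 7, 6, 4, 4, 3, 2, 1]
Keep top 2: [9, 8]
Tail entries: [7, 6, 4, 4, 3, 2, 1]
L1 error = sum of tail = 27.

27


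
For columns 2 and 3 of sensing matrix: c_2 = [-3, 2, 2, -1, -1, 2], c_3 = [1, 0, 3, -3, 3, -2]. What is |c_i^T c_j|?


Inner product: -3*1 + 2*0 + 2*3 + -1*-3 + -1*3 + 2*-2
Products: [-3, 0, 6, 3, -3, -4]
Sum = -1.
|dot| = 1.

1


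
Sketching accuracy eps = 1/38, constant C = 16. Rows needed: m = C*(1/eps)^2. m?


1/eps = 38.
(1/eps)^2 = 1444.
m = 16*1444 = 23104.

23104


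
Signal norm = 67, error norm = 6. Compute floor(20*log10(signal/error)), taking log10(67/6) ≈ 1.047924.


||x||/||e|| = 67/6.
log10(67/6) ≈ 1.047924.
20*log10(||x||/||e||) ≈ 20*1.047924 = 20.95848.
floor(20.95848) = 20.

20


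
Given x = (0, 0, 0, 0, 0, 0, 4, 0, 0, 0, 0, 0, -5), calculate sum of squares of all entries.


Non-zero entries: [(6, 4), (12, -5)]
Squares: [16, 25]
||x||_2^2 = sum = 41.

41


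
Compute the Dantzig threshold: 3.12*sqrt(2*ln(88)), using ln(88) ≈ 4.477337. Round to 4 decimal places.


ln(88) ≈ 4.477337.
2*ln(n) ≈ 8.954674.
sqrt(2*ln(n)) ≈ sqrt(8.954674) ≈ 2.992436.
threshold ≈ 3.12*2.992436 = 9.33640032 ≈ 9.3364.

9.3364


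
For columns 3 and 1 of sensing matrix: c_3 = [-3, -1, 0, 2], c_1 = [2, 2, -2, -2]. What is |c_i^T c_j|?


Inner product: -3*2 + -1*2 + 0*-2 + 2*-2
Products: [-6, -2, 0, -4]
Sum = -12.
|dot| = 12.

12


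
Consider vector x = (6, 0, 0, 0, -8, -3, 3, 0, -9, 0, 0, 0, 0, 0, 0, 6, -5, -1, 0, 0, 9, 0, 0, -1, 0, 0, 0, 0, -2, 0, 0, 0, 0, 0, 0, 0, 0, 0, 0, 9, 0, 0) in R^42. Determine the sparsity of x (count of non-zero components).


Non-zero positions: [0, 4, 5, 6, 8, 15, 16, 17, 20, 23, 28, 39].
Sparsity = 12.

12


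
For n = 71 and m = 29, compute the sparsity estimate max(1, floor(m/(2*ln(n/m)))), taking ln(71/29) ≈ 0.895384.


n/m = 71/29.
ln(n/m) ≈ 0.895384.
2*ln(n/m) ≈ 1.790768.
m/(2*ln(n/m)) ≈ 29/1.790768 ≈ 16.1942.
floor = 16.
k_max = max(1, 16) = 16.

16


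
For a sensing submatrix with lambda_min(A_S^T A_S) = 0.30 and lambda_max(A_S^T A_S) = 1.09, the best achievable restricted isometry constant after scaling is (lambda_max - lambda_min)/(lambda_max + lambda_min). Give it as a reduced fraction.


lambda_max - lambda_min = 1.09 - 0.30 = 0.79.
lambda_max + lambda_min = 1.09 + 0.30 = 1.39.
delta = 0.79/1.39 = 79/139.

79/139


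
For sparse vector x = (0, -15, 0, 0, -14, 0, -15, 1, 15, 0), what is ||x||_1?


Non-zero entries: [(1, -15), (4, -14), (6, -15), (7, 1), (8, 15)]
Absolute values: [15, 14, 15, 1, 15]
||x||_1 = sum = 60.

60


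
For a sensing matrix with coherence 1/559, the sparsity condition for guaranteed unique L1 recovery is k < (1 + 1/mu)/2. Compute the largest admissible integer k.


1/mu = 559.
1 + 1/mu = 560.
(1 + 1/mu)/2 = 280 is an integer and the inequality is strict, so k_max = 280 - 1 = 279.

279


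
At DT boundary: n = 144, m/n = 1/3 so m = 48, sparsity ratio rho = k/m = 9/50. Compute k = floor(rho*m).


m = 1/3*144 = 48.
rho = 9/50.
rho*m = 9/50*48 = 8.64.
k = floor(8.64) = 8.

8


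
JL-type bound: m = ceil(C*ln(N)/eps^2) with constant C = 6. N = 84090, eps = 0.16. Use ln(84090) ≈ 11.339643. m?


ln(84090) ≈ 11.339643.
eps^2 = 0.16^2 = 0.0256.
C*ln(N)/eps^2 ≈ 6*11.339643/0.0256 ≈ 2657.7288.
m = ceil(2657.7288) = 2658.

2658


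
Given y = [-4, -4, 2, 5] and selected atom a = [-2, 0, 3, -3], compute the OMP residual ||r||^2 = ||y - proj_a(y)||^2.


a^T a = 22.
a^T y = -1.
coeff = -1/22 = -1/22.
||r||^2 = 1341/22.

1341/22


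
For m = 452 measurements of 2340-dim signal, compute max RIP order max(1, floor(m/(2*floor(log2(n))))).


floor(log2(2340)) = 11.
2*11 = 22.
m/(2*floor(log2(n))) = 452/22 ≈ 20.5455.
floor = 20.
k = max(1, 20) = 20.

20


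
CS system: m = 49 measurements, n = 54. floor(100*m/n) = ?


100*m/n = 100*49/54 ≈ 90.7407.
floor = 90.

90


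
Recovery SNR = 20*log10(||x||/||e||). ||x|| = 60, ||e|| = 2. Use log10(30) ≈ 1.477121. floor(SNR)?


||x||/||e|| = 60/2 = 30.
log10(30) ≈ 1.477121.
20*log10(||x||/||e||) ≈ 20*1.477121 = 29.54242.
floor(29.54242) = 29.

29


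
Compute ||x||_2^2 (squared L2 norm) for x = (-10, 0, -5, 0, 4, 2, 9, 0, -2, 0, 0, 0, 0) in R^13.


Non-zero entries: [(0, -10), (2, -5), (4, 4), (5, 2), (6, 9), (8, -2)]
Squares: [100, 25, 16, 4, 81, 4]
||x||_2^2 = sum = 230.

230


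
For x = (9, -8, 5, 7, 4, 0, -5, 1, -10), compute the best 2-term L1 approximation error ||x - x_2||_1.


Sorted |x_i| descending: [10, 9, 8, 7, 5, 5, 4, 1, 0]
Keep top 2: [10, 9]
Tail entries: [8, 7, 5, 5, 4, 1, 0]
L1 error = sum of tail = 30.

30


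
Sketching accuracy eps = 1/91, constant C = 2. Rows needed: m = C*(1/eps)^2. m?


1/eps = 91.
(1/eps)^2 = 8281.
m = 2*8281 = 16562.

16562


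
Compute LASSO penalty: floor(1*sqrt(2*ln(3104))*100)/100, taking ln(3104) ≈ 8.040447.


ln(3104) ≈ 8.040447.
2*ln(n) ≈ 16.080894.
sqrt(2*ln(n)) ≈ sqrt(16.080894) ≈ 4.010099.
lambda ≈ 1*4.010099 = 4.010099.
floor(lambda*100)/100 = 4.01.

4.01
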